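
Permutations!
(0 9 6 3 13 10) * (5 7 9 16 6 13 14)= (0 16 6 3 14 5 7 9 13 10)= [16, 1, 2, 14, 4, 7, 3, 9, 8, 13, 0, 11, 12, 10, 5, 15, 6]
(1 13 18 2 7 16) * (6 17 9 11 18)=(1 13 6 17 9 11 18 2 7 16)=[0, 13, 7, 3, 4, 5, 17, 16, 8, 11, 10, 18, 12, 6, 14, 15, 1, 9, 2]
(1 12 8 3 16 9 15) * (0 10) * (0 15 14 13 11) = (0 10 15 1 12 8 3 16 9 14 13 11) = [10, 12, 2, 16, 4, 5, 6, 7, 3, 14, 15, 0, 8, 11, 13, 1, 9]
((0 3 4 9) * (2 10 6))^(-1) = (0 9 4 3)(2 6 10)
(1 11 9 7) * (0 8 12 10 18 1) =(0 8 12 10 18 1 11 9 7) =[8, 11, 2, 3, 4, 5, 6, 0, 12, 7, 18, 9, 10, 13, 14, 15, 16, 17, 1]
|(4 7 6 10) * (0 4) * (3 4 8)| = 7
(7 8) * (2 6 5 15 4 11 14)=(2 6 5 15 4 11 14)(7 8)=[0, 1, 6, 3, 11, 15, 5, 8, 7, 9, 10, 14, 12, 13, 2, 4]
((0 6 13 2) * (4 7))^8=(13)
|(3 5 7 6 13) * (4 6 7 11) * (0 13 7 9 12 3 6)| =10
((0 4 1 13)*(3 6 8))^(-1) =(0 13 1 4)(3 8 6)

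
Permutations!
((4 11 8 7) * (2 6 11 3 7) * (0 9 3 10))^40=((0 9 3 7 4 10)(2 6 11 8))^40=(11)(0 4 3)(7 9 10)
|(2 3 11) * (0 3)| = |(0 3 11 2)| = 4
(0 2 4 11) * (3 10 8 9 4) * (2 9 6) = (0 9 4 11)(2 3 10 8 6) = [9, 1, 3, 10, 11, 5, 2, 7, 6, 4, 8, 0]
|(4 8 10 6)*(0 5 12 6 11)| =|(0 5 12 6 4 8 10 11)| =8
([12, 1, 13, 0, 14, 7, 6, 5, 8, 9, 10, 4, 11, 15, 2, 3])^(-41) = [14, 1, 0, 4, 15, 7, 6, 5, 8, 9, 10, 13, 2, 12, 3, 11]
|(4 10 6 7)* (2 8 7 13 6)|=10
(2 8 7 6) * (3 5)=(2 8 7 6)(3 5)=[0, 1, 8, 5, 4, 3, 2, 6, 7]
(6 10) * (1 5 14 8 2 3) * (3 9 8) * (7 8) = [0, 5, 9, 1, 4, 14, 10, 8, 2, 7, 6, 11, 12, 13, 3] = (1 5 14 3)(2 9 7 8)(6 10)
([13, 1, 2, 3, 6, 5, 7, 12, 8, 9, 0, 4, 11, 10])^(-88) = (0 10 13)(4 7 11 6 12)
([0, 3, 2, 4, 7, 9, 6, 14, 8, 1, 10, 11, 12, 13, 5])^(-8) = [0, 9, 2, 1, 3, 14, 6, 4, 8, 5, 10, 11, 12, 13, 7]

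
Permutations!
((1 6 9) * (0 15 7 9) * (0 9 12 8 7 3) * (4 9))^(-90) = ((0 15 3)(1 6 4 9)(7 12 8))^(-90) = (15)(1 4)(6 9)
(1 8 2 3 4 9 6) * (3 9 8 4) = (1 4 8 2 9 6) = [0, 4, 9, 3, 8, 5, 1, 7, 2, 6]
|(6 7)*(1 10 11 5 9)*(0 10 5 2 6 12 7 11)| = |(0 10)(1 5 9)(2 6 11)(7 12)| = 6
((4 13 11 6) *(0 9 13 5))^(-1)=((0 9 13 11 6 4 5))^(-1)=(0 5 4 6 11 13 9)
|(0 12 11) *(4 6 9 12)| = 6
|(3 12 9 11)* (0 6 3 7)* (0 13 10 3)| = 14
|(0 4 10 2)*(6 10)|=5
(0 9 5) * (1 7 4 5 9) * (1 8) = (9)(0 8 1 7 4 5) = [8, 7, 2, 3, 5, 0, 6, 4, 1, 9]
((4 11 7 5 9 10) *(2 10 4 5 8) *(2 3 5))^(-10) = (3 11 5 7 9 8 4)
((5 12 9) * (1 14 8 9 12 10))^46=(1 5 8)(9 14 10)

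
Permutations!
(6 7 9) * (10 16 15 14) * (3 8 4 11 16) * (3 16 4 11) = (3 8 11 4)(6 7 9)(10 16 15 14) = [0, 1, 2, 8, 3, 5, 7, 9, 11, 6, 16, 4, 12, 13, 10, 14, 15]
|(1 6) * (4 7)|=2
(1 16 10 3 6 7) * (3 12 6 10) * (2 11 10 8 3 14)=[0, 16, 11, 8, 4, 5, 7, 1, 3, 9, 12, 10, 6, 13, 2, 15, 14]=(1 16 14 2 11 10 12 6 7)(3 8)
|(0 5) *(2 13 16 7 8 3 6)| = |(0 5)(2 13 16 7 8 3 6)| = 14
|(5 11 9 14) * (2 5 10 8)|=7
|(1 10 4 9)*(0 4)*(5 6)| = |(0 4 9 1 10)(5 6)| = 10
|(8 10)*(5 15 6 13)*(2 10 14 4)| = 20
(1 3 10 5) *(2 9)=(1 3 10 5)(2 9)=[0, 3, 9, 10, 4, 1, 6, 7, 8, 2, 5]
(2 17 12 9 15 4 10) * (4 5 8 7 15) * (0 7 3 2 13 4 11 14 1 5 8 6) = (0 7 15 8 3 2 17 12 9 11 14 1 5 6)(4 10 13) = [7, 5, 17, 2, 10, 6, 0, 15, 3, 11, 13, 14, 9, 4, 1, 8, 16, 12]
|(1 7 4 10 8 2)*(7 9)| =|(1 9 7 4 10 8 2)| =7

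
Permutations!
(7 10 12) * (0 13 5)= (0 13 5)(7 10 12)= [13, 1, 2, 3, 4, 0, 6, 10, 8, 9, 12, 11, 7, 5]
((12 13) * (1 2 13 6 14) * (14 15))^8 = (1 2 13 12 6 15 14)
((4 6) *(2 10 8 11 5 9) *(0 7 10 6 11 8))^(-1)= ((0 7 10)(2 6 4 11 5 9))^(-1)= (0 10 7)(2 9 5 11 4 6)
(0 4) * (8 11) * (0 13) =[4, 1, 2, 3, 13, 5, 6, 7, 11, 9, 10, 8, 12, 0] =(0 4 13)(8 11)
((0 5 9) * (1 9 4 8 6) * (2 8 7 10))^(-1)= (0 9 1 6 8 2 10 7 4 5)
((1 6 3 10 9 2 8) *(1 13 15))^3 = ((1 6 3 10 9 2 8 13 15))^3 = (1 10 8)(2 15 3)(6 9 13)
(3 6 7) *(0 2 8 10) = (0 2 8 10)(3 6 7) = [2, 1, 8, 6, 4, 5, 7, 3, 10, 9, 0]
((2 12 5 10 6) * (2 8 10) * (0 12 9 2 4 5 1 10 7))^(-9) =(0 8 10 12 7 6 1)(2 9)(4 5)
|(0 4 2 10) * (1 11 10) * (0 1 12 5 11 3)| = 9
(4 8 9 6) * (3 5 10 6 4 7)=(3 5 10 6 7)(4 8 9)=[0, 1, 2, 5, 8, 10, 7, 3, 9, 4, 6]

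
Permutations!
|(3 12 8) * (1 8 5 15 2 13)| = |(1 8 3 12 5 15 2 13)| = 8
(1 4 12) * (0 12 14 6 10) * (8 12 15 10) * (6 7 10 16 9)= (0 15 16 9 6 8 12 1 4 14 7 10)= [15, 4, 2, 3, 14, 5, 8, 10, 12, 6, 0, 11, 1, 13, 7, 16, 9]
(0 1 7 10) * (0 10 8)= (10)(0 1 7 8)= [1, 7, 2, 3, 4, 5, 6, 8, 0, 9, 10]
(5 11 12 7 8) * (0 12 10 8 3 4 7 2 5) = (0 12 2 5 11 10 8)(3 4 7) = [12, 1, 5, 4, 7, 11, 6, 3, 0, 9, 8, 10, 2]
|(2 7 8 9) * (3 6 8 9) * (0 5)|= 6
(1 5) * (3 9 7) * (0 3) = (0 3 9 7)(1 5) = [3, 5, 2, 9, 4, 1, 6, 0, 8, 7]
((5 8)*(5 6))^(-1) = (5 6 8)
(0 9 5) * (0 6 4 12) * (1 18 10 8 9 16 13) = (0 16 13 1 18 10 8 9 5 6 4 12) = [16, 18, 2, 3, 12, 6, 4, 7, 9, 5, 8, 11, 0, 1, 14, 15, 13, 17, 10]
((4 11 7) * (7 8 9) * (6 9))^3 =(4 6)(7 8)(9 11)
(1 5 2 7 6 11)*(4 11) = [0, 5, 7, 3, 11, 2, 4, 6, 8, 9, 10, 1] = (1 5 2 7 6 4 11)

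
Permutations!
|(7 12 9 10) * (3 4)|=|(3 4)(7 12 9 10)|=4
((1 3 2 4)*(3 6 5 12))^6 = (1 4 2 3 12 5 6)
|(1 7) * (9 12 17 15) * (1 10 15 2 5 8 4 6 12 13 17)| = 13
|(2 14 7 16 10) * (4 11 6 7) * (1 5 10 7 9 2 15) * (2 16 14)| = 28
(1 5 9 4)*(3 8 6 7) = [0, 5, 2, 8, 1, 9, 7, 3, 6, 4] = (1 5 9 4)(3 8 6 7)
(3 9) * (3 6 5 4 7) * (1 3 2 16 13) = (1 3 9 6 5 4 7 2 16 13) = [0, 3, 16, 9, 7, 4, 5, 2, 8, 6, 10, 11, 12, 1, 14, 15, 13]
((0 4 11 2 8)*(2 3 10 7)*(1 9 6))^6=(0 2 10 11)(3 4 8 7)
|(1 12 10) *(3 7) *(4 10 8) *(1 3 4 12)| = 4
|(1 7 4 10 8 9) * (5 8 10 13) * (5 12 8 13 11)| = |(1 7 4 11 5 13 12 8 9)| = 9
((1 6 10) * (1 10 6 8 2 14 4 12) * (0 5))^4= (1 4 2)(8 12 14)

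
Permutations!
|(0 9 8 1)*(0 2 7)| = 6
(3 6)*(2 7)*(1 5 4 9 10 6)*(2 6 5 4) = (1 4 9 10 5 2 7 6 3) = [0, 4, 7, 1, 9, 2, 3, 6, 8, 10, 5]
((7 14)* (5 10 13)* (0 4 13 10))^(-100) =((0 4 13 5)(7 14))^(-100) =(14)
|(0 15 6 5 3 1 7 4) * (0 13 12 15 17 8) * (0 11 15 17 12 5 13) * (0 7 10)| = |(0 12 17 8 11 15 6 13 5 3 1 10)(4 7)| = 12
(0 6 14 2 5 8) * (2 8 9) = (0 6 14 8)(2 5 9) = [6, 1, 5, 3, 4, 9, 14, 7, 0, 2, 10, 11, 12, 13, 8]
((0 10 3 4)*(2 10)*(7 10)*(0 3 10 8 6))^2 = (10)(0 7 6 2 8)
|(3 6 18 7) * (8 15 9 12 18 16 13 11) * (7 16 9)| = 11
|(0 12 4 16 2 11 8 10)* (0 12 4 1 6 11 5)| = 30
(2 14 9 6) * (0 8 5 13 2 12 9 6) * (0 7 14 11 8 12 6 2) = (0 12 9 7 14 2 11 8 5 13) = [12, 1, 11, 3, 4, 13, 6, 14, 5, 7, 10, 8, 9, 0, 2]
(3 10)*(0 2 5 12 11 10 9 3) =(0 2 5 12 11 10)(3 9) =[2, 1, 5, 9, 4, 12, 6, 7, 8, 3, 0, 10, 11]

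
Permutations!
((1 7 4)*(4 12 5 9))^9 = (1 5)(4 12)(7 9)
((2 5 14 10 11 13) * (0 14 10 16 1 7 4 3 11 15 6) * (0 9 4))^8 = (0 1 14 7 16)(2 11 4 6 10)(3 9 15 5 13)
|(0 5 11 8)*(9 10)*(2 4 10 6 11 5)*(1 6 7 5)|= |(0 2 4 10 9 7 5 1 6 11 8)|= 11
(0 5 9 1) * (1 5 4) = [4, 0, 2, 3, 1, 9, 6, 7, 8, 5] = (0 4 1)(5 9)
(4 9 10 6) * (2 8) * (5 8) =(2 5 8)(4 9 10 6) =[0, 1, 5, 3, 9, 8, 4, 7, 2, 10, 6]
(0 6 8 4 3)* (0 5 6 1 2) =(0 1 2)(3 5 6 8 4) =[1, 2, 0, 5, 3, 6, 8, 7, 4]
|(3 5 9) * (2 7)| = |(2 7)(3 5 9)| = 6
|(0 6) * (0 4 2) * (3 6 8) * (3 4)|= 4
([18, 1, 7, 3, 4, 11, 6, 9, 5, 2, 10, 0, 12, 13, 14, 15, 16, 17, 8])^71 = [18, 1, 9, 3, 4, 11, 6, 2, 5, 7, 10, 0, 12, 13, 14, 15, 16, 17, 8]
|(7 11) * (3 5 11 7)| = 3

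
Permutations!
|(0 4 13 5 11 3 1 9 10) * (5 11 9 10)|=|(0 4 13 11 3 1 10)(5 9)|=14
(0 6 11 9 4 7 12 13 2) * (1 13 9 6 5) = (0 5 1 13 2)(4 7 12 9)(6 11) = [5, 13, 0, 3, 7, 1, 11, 12, 8, 4, 10, 6, 9, 2]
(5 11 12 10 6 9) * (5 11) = (6 9 11 12 10) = [0, 1, 2, 3, 4, 5, 9, 7, 8, 11, 6, 12, 10]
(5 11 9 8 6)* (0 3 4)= (0 3 4)(5 11 9 8 6)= [3, 1, 2, 4, 0, 11, 5, 7, 6, 8, 10, 9]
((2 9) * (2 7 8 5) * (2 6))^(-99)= (2 8)(5 9)(6 7)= ((2 9 7 8 5 6))^(-99)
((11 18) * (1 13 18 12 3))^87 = ((1 13 18 11 12 3))^87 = (1 11)(3 18)(12 13)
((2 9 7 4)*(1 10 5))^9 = ((1 10 5)(2 9 7 4))^9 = (10)(2 9 7 4)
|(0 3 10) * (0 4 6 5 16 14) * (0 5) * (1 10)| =6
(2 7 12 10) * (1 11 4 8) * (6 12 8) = (1 11 4 6 12 10 2 7 8) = [0, 11, 7, 3, 6, 5, 12, 8, 1, 9, 2, 4, 10]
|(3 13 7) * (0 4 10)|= 3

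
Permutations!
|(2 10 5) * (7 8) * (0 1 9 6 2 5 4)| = |(0 1 9 6 2 10 4)(7 8)| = 14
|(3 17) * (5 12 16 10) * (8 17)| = |(3 8 17)(5 12 16 10)| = 12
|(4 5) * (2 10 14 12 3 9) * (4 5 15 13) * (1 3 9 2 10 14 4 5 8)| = 12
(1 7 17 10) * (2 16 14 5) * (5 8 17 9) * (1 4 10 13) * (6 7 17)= (1 17 13)(2 16 14 8 6 7 9 5)(4 10)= [0, 17, 16, 3, 10, 2, 7, 9, 6, 5, 4, 11, 12, 1, 8, 15, 14, 13]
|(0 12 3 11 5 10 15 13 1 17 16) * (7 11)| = |(0 12 3 7 11 5 10 15 13 1 17 16)| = 12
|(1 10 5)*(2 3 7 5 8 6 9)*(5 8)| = |(1 10 5)(2 3 7 8 6 9)| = 6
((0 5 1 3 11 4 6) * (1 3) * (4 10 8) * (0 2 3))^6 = (2 6 4 8 10 11 3)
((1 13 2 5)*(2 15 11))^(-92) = (1 2 15)(5 11 13)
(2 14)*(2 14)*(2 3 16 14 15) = (2 3 16 14 15) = [0, 1, 3, 16, 4, 5, 6, 7, 8, 9, 10, 11, 12, 13, 15, 2, 14]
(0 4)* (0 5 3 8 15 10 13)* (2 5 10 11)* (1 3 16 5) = [4, 3, 1, 8, 10, 16, 6, 7, 15, 9, 13, 2, 12, 0, 14, 11, 5] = (0 4 10 13)(1 3 8 15 11 2)(5 16)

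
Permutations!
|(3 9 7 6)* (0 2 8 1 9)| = |(0 2 8 1 9 7 6 3)| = 8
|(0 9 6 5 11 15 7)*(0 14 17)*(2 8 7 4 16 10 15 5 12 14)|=|(0 9 6 12 14 17)(2 8 7)(4 16 10 15)(5 11)|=12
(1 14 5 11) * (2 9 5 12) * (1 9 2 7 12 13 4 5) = (1 14 13 4 5 11 9)(7 12) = [0, 14, 2, 3, 5, 11, 6, 12, 8, 1, 10, 9, 7, 4, 13]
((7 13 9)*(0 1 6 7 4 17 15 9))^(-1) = (0 13 7 6 1)(4 9 15 17)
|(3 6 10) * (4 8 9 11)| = |(3 6 10)(4 8 9 11)| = 12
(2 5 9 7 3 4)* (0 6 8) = [6, 1, 5, 4, 2, 9, 8, 3, 0, 7] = (0 6 8)(2 5 9 7 3 4)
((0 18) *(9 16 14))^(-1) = (0 18)(9 14 16)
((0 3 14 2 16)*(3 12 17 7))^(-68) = (0 3)(2 17)(7 16)(12 14)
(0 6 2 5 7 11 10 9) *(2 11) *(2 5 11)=[6, 1, 11, 3, 4, 7, 2, 5, 8, 0, 9, 10]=(0 6 2 11 10 9)(5 7)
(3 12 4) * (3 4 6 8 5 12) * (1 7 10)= (1 7 10)(5 12 6 8)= [0, 7, 2, 3, 4, 12, 8, 10, 5, 9, 1, 11, 6]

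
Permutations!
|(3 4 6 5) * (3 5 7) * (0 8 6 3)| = 4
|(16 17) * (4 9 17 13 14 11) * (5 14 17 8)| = |(4 9 8 5 14 11)(13 17 16)| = 6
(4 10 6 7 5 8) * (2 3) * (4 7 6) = (2 3)(4 10)(5 8 7) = [0, 1, 3, 2, 10, 8, 6, 5, 7, 9, 4]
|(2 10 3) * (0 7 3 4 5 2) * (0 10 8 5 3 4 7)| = 12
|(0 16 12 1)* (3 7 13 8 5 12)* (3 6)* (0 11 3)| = 24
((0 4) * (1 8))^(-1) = ((0 4)(1 8))^(-1) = (0 4)(1 8)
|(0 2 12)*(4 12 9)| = 5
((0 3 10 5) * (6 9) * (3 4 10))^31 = ((0 4 10 5)(6 9))^31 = (0 5 10 4)(6 9)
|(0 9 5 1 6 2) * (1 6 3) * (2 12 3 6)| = |(0 9 5 2)(1 6 12 3)| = 4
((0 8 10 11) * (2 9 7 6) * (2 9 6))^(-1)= (0 11 10 8)(2 7 9 6)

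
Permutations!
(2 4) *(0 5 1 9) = [5, 9, 4, 3, 2, 1, 6, 7, 8, 0] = (0 5 1 9)(2 4)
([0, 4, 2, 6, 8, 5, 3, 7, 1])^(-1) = [0, 8, 2, 6, 1, 5, 3, 7, 4]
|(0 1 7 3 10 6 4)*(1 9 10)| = 15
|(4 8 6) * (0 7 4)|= 5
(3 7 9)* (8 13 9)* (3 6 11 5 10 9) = (3 7 8 13)(5 10 9 6 11) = [0, 1, 2, 7, 4, 10, 11, 8, 13, 6, 9, 5, 12, 3]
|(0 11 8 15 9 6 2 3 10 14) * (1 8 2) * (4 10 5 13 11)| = |(0 4 10 14)(1 8 15 9 6)(2 3 5 13 11)| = 20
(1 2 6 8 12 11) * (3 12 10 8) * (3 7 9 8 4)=[0, 2, 6, 12, 3, 5, 7, 9, 10, 8, 4, 1, 11]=(1 2 6 7 9 8 10 4 3 12 11)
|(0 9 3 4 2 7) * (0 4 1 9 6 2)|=|(0 6 2 7 4)(1 9 3)|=15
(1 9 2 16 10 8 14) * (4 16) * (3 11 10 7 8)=(1 9 2 4 16 7 8 14)(3 11 10)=[0, 9, 4, 11, 16, 5, 6, 8, 14, 2, 3, 10, 12, 13, 1, 15, 7]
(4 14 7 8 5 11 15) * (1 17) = [0, 17, 2, 3, 14, 11, 6, 8, 5, 9, 10, 15, 12, 13, 7, 4, 16, 1] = (1 17)(4 14 7 8 5 11 15)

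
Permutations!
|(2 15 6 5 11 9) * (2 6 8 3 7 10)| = |(2 15 8 3 7 10)(5 11 9 6)| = 12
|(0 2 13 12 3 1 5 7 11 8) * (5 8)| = 21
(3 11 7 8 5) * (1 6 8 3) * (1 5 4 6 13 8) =(1 13 8 4 6)(3 11 7) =[0, 13, 2, 11, 6, 5, 1, 3, 4, 9, 10, 7, 12, 8]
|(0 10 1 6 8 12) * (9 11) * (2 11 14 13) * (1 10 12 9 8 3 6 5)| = 6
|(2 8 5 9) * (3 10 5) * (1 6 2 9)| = 7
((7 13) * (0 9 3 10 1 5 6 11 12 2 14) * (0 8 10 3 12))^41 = ((0 9 12 2 14 8 10 1 5 6 11)(7 13))^41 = (0 5 8 12 11 1 14 9 6 10 2)(7 13)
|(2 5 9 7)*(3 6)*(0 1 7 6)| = |(0 1 7 2 5 9 6 3)| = 8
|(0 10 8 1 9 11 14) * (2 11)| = 8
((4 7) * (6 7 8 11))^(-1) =(4 7 6 11 8)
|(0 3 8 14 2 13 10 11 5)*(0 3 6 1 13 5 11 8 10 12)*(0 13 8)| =18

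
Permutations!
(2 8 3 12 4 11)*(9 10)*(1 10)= (1 10 9)(2 8 3 12 4 11)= [0, 10, 8, 12, 11, 5, 6, 7, 3, 1, 9, 2, 4]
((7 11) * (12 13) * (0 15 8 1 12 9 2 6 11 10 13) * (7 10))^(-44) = ((0 15 8 1 12)(2 6 11 10 13 9))^(-44) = (0 15 8 1 12)(2 13 11)(6 9 10)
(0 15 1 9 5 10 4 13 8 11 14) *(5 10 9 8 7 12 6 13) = (0 15 1 8 11 14)(4 5 9 10)(6 13 7 12) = [15, 8, 2, 3, 5, 9, 13, 12, 11, 10, 4, 14, 6, 7, 0, 1]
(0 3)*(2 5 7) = (0 3)(2 5 7) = [3, 1, 5, 0, 4, 7, 6, 2]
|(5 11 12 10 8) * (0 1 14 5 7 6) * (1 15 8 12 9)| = 10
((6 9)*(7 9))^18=(9)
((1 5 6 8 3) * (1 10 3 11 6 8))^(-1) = ((1 5 8 11 6)(3 10))^(-1) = (1 6 11 8 5)(3 10)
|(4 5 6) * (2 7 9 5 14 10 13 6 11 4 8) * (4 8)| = 30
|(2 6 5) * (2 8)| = |(2 6 5 8)| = 4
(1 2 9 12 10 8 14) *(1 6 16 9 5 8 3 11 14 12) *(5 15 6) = (1 2 15 6 16 9)(3 11 14 5 8 12 10) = [0, 2, 15, 11, 4, 8, 16, 7, 12, 1, 3, 14, 10, 13, 5, 6, 9]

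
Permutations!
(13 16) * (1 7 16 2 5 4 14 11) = (1 7 16 13 2 5 4 14 11) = [0, 7, 5, 3, 14, 4, 6, 16, 8, 9, 10, 1, 12, 2, 11, 15, 13]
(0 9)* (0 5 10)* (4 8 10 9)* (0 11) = (0 4 8 10 11)(5 9) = [4, 1, 2, 3, 8, 9, 6, 7, 10, 5, 11, 0]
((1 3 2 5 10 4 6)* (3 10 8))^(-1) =((1 10 4 6)(2 5 8 3))^(-1) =(1 6 4 10)(2 3 8 5)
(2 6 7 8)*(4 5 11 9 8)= (2 6 7 4 5 11 9 8)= [0, 1, 6, 3, 5, 11, 7, 4, 2, 8, 10, 9]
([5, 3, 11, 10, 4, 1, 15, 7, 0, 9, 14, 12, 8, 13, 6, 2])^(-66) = (0 6)(1 2)(3 11)(5 15)(8 14)(10 12)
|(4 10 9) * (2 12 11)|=3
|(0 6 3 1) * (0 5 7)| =6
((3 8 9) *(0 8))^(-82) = ((0 8 9 3))^(-82) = (0 9)(3 8)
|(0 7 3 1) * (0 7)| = 3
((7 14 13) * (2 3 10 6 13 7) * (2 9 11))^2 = (14)(2 10 13 11 3 6 9)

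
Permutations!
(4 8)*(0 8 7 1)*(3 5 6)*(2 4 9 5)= (0 8 9 5 6 3 2 4 7 1)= [8, 0, 4, 2, 7, 6, 3, 1, 9, 5]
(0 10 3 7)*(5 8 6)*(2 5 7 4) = (0 10 3 4 2 5 8 6 7) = [10, 1, 5, 4, 2, 8, 7, 0, 6, 9, 3]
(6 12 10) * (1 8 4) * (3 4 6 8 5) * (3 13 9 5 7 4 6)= (1 7 4)(3 6 12 10 8)(5 13 9)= [0, 7, 2, 6, 1, 13, 12, 4, 3, 5, 8, 11, 10, 9]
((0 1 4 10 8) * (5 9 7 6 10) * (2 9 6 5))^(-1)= ((0 1 4 2 9 7 5 6 10 8))^(-1)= (0 8 10 6 5 7 9 2 4 1)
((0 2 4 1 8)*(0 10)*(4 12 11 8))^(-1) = ((0 2 12 11 8 10)(1 4))^(-1) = (0 10 8 11 12 2)(1 4)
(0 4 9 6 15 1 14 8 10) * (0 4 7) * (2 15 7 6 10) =(0 6 7)(1 14 8 2 15)(4 9 10) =[6, 14, 15, 3, 9, 5, 7, 0, 2, 10, 4, 11, 12, 13, 8, 1]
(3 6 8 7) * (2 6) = (2 6 8 7 3) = [0, 1, 6, 2, 4, 5, 8, 3, 7]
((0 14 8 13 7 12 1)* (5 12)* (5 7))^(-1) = ((0 14 8 13 5 12 1))^(-1) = (0 1 12 5 13 8 14)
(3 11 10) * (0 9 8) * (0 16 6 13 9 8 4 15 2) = (0 8 16 6 13 9 4 15 2)(3 11 10) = [8, 1, 0, 11, 15, 5, 13, 7, 16, 4, 3, 10, 12, 9, 14, 2, 6]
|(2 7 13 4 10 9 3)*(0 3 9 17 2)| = |(0 3)(2 7 13 4 10 17)| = 6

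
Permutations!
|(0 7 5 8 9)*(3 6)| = 10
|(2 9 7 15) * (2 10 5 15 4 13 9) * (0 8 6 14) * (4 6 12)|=9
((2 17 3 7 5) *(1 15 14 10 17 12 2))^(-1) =(1 5 7 3 17 10 14 15)(2 12)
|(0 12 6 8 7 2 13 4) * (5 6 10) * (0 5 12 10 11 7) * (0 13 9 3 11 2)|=|(0 10 12 2 9 3 11 7)(4 5 6 8 13)|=40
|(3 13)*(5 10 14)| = |(3 13)(5 10 14)| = 6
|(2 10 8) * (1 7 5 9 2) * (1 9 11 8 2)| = |(1 7 5 11 8 9)(2 10)| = 6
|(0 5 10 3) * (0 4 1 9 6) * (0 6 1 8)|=6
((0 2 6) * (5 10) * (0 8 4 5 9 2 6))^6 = (0 9 5 8)(2 10 4 6)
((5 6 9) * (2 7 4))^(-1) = (2 4 7)(5 9 6)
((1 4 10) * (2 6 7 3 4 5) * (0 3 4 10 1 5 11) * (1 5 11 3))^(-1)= ((0 1 3 10 11)(2 6 7 4 5))^(-1)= (0 11 10 3 1)(2 5 4 7 6)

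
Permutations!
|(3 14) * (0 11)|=2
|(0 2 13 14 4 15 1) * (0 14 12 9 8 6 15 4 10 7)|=12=|(0 2 13 12 9 8 6 15 1 14 10 7)|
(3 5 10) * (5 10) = (3 10) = [0, 1, 2, 10, 4, 5, 6, 7, 8, 9, 3]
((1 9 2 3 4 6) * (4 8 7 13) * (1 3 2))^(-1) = ((1 9)(3 8 7 13 4 6))^(-1) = (1 9)(3 6 4 13 7 8)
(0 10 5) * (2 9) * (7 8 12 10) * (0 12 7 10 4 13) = (0 10 5 12 4 13)(2 9)(7 8) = [10, 1, 9, 3, 13, 12, 6, 8, 7, 2, 5, 11, 4, 0]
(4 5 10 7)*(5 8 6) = (4 8 6 5 10 7) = [0, 1, 2, 3, 8, 10, 5, 4, 6, 9, 7]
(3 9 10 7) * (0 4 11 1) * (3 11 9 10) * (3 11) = (0 4 9 11 1)(3 10 7) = [4, 0, 2, 10, 9, 5, 6, 3, 8, 11, 7, 1]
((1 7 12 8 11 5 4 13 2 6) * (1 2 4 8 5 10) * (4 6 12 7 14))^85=(1 8 2 4 10 5 6 14 11 12 13)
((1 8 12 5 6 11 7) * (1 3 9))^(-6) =(1 5 7)(3 8 6)(9 12 11)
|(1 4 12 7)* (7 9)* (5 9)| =6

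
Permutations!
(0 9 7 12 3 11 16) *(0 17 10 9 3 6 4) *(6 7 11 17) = (0 3 17 10 9 11 16 6 4)(7 12) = [3, 1, 2, 17, 0, 5, 4, 12, 8, 11, 9, 16, 7, 13, 14, 15, 6, 10]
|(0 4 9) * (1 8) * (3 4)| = |(0 3 4 9)(1 8)| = 4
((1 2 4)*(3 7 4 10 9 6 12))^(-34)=(1 10 6 3 4 2 9 12 7)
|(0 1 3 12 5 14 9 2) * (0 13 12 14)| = 9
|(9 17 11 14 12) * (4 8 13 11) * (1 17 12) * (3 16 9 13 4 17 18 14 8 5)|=|(1 18 14)(3 16 9 12 13 11 8 4 5)|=9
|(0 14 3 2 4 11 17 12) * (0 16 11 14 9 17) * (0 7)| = 28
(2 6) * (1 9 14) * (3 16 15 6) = (1 9 14)(2 3 16 15 6) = [0, 9, 3, 16, 4, 5, 2, 7, 8, 14, 10, 11, 12, 13, 1, 6, 15]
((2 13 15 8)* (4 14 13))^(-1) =((2 4 14 13 15 8))^(-1) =(2 8 15 13 14 4)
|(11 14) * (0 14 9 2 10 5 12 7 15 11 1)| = 24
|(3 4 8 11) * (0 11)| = 5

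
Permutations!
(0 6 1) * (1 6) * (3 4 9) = (0 1)(3 4 9) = [1, 0, 2, 4, 9, 5, 6, 7, 8, 3]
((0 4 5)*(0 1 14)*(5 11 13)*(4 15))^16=((0 15 4 11 13 5 1 14))^16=(15)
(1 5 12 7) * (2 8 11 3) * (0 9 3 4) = (0 9 3 2 8 11 4)(1 5 12 7) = [9, 5, 8, 2, 0, 12, 6, 1, 11, 3, 10, 4, 7]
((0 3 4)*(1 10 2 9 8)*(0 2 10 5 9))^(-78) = (10)(0 4)(1 9)(2 3)(5 8)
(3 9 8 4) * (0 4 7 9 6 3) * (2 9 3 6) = [4, 1, 9, 2, 0, 5, 6, 3, 7, 8] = (0 4)(2 9 8 7 3)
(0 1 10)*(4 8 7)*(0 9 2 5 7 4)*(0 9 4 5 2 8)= (0 1 10 4)(5 7 9 8)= [1, 10, 2, 3, 0, 7, 6, 9, 5, 8, 4]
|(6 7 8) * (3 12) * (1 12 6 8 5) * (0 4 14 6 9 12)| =21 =|(0 4 14 6 7 5 1)(3 9 12)|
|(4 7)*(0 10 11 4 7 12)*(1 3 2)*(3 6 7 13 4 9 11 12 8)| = 24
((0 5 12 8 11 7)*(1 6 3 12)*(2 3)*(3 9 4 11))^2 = (0 1 2 4 7 5 6 9 11)(3 8 12)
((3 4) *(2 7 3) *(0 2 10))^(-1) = ((0 2 7 3 4 10))^(-1) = (0 10 4 3 7 2)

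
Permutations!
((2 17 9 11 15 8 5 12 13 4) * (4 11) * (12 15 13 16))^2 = (2 9)(4 17)(5 8 15)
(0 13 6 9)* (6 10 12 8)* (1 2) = (0 13 10 12 8 6 9)(1 2) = [13, 2, 1, 3, 4, 5, 9, 7, 6, 0, 12, 11, 8, 10]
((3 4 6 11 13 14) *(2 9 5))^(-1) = (2 5 9)(3 14 13 11 6 4)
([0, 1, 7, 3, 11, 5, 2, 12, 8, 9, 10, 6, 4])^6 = (12)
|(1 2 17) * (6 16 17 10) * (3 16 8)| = |(1 2 10 6 8 3 16 17)| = 8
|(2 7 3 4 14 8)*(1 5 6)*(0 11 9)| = 6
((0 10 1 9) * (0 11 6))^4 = ((0 10 1 9 11 6))^4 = (0 11 1)(6 9 10)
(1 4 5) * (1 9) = (1 4 5 9) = [0, 4, 2, 3, 5, 9, 6, 7, 8, 1]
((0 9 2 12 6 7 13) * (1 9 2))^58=(0 7 12)(2 13 6)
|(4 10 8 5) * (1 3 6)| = 12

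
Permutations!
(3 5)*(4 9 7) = [0, 1, 2, 5, 9, 3, 6, 4, 8, 7] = (3 5)(4 9 7)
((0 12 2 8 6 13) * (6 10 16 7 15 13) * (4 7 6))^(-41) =((0 12 2 8 10 16 6 4 7 15 13))^(-41) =(0 8 6 15 12 10 4 13 2 16 7)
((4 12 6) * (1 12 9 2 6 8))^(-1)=(1 8 12)(2 9 4 6)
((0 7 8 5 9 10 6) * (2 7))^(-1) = ((0 2 7 8 5 9 10 6))^(-1) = (0 6 10 9 5 8 7 2)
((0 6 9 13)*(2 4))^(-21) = ((0 6 9 13)(2 4))^(-21) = (0 13 9 6)(2 4)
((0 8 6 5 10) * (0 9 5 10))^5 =((0 8 6 10 9 5))^5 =(0 5 9 10 6 8)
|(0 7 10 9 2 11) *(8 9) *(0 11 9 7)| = 6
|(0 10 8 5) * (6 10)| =|(0 6 10 8 5)| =5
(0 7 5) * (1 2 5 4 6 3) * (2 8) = (0 7 4 6 3 1 8 2 5) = [7, 8, 5, 1, 6, 0, 3, 4, 2]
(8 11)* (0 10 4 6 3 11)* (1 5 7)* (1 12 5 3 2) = [10, 3, 1, 11, 6, 7, 2, 12, 0, 9, 4, 8, 5] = (0 10 4 6 2 1 3 11 8)(5 7 12)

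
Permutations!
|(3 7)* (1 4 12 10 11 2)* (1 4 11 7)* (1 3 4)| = 12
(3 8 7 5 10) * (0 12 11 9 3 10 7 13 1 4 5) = [12, 4, 2, 8, 5, 7, 6, 0, 13, 3, 10, 9, 11, 1] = (0 12 11 9 3 8 13 1 4 5 7)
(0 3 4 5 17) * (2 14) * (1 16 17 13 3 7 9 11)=(0 7 9 11 1 16 17)(2 14)(3 4 5 13)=[7, 16, 14, 4, 5, 13, 6, 9, 8, 11, 10, 1, 12, 3, 2, 15, 17, 0]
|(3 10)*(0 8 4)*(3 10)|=3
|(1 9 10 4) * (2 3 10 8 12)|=|(1 9 8 12 2 3 10 4)|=8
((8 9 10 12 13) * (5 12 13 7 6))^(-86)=((5 12 7 6)(8 9 10 13))^(-86)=(5 7)(6 12)(8 10)(9 13)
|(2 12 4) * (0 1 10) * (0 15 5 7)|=6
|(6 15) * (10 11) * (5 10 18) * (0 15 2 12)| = 20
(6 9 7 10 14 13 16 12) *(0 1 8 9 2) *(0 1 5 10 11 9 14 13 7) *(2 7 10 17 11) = (0 5 17 11 9)(1 8 14 10 13 16 12 6 7 2) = [5, 8, 1, 3, 4, 17, 7, 2, 14, 0, 13, 9, 6, 16, 10, 15, 12, 11]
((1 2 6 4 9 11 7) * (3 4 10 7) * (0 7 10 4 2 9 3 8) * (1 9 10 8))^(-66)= ((0 7 9 11 1 10 8)(2 6 4 3))^(-66)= (0 1 7 10 9 8 11)(2 4)(3 6)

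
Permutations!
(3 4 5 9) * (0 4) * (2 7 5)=(0 4 2 7 5 9 3)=[4, 1, 7, 0, 2, 9, 6, 5, 8, 3]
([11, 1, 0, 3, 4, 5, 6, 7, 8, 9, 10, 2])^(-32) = [11, 1, 0, 3, 4, 5, 6, 7, 8, 9, 10, 2]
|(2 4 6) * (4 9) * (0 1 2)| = 6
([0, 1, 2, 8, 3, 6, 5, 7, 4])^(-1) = (3 4 8)(5 6)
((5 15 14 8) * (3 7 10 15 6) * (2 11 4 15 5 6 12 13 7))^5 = (2 8 4 3 14 11 6 15)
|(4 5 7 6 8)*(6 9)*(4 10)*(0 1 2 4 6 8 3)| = 11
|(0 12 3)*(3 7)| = 4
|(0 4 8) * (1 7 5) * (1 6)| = |(0 4 8)(1 7 5 6)| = 12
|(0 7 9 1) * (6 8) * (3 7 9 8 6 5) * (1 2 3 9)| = 6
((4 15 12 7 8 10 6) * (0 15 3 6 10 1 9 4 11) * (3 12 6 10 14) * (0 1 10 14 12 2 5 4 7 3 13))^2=(0 6 1 7 10 3 13 15 11 9 8 12 14)(2 4 5)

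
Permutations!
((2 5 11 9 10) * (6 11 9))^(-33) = (2 10 9 5)(6 11)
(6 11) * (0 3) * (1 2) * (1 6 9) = (0 3)(1 2 6 11 9) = [3, 2, 6, 0, 4, 5, 11, 7, 8, 1, 10, 9]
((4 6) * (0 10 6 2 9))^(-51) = (0 4)(2 10)(6 9)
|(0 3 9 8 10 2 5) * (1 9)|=8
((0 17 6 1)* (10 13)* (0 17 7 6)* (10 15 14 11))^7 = ((0 7 6 1 17)(10 13 15 14 11))^7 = (0 6 17 7 1)(10 15 11 13 14)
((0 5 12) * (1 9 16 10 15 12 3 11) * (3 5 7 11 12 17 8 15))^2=(0 11 9 10 12 7 1 16 3)(8 17 15)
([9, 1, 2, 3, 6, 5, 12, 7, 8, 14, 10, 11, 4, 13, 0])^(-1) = [14, 1, 2, 3, 12, 5, 4, 7, 8, 0, 10, 11, 6, 13, 9]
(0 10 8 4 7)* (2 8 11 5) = (0 10 11 5 2 8 4 7) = [10, 1, 8, 3, 7, 2, 6, 0, 4, 9, 11, 5]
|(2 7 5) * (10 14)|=|(2 7 5)(10 14)|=6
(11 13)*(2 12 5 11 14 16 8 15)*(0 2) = [2, 1, 12, 3, 4, 11, 6, 7, 15, 9, 10, 13, 5, 14, 16, 0, 8] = (0 2 12 5 11 13 14 16 8 15)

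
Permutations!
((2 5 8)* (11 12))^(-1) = (2 8 5)(11 12)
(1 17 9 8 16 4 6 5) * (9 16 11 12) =(1 17 16 4 6 5)(8 11 12 9) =[0, 17, 2, 3, 6, 1, 5, 7, 11, 8, 10, 12, 9, 13, 14, 15, 4, 16]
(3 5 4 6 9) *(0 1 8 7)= (0 1 8 7)(3 5 4 6 9)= [1, 8, 2, 5, 6, 4, 9, 0, 7, 3]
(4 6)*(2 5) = [0, 1, 5, 3, 6, 2, 4] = (2 5)(4 6)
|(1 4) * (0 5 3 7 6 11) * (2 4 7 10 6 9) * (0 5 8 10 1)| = 12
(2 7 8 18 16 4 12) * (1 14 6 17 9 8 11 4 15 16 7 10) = [0, 14, 10, 3, 12, 5, 17, 11, 18, 8, 1, 4, 2, 13, 6, 16, 15, 9, 7] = (1 14 6 17 9 8 18 7 11 4 12 2 10)(15 16)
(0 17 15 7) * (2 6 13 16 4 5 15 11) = (0 17 11 2 6 13 16 4 5 15 7) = [17, 1, 6, 3, 5, 15, 13, 0, 8, 9, 10, 2, 12, 16, 14, 7, 4, 11]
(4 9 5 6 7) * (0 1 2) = [1, 2, 0, 3, 9, 6, 7, 4, 8, 5] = (0 1 2)(4 9 5 6 7)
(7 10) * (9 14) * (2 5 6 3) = (2 5 6 3)(7 10)(9 14) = [0, 1, 5, 2, 4, 6, 3, 10, 8, 14, 7, 11, 12, 13, 9]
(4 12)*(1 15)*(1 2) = [0, 15, 1, 3, 12, 5, 6, 7, 8, 9, 10, 11, 4, 13, 14, 2] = (1 15 2)(4 12)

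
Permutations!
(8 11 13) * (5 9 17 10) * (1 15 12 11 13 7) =(1 15 12 11 7)(5 9 17 10)(8 13) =[0, 15, 2, 3, 4, 9, 6, 1, 13, 17, 5, 7, 11, 8, 14, 12, 16, 10]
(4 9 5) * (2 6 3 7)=(2 6 3 7)(4 9 5)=[0, 1, 6, 7, 9, 4, 3, 2, 8, 5]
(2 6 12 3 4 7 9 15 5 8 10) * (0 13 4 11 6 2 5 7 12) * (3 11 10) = (0 13 4 12 11 6)(3 10 5 8)(7 9 15) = [13, 1, 2, 10, 12, 8, 0, 9, 3, 15, 5, 6, 11, 4, 14, 7]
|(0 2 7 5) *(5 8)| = |(0 2 7 8 5)| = 5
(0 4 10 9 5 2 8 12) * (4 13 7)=[13, 1, 8, 3, 10, 2, 6, 4, 12, 5, 9, 11, 0, 7]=(0 13 7 4 10 9 5 2 8 12)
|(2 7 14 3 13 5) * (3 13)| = |(2 7 14 13 5)| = 5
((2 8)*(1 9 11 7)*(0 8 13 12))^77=(0 2 12 8 13)(1 9 11 7)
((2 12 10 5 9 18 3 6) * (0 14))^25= (0 14)(2 12 10 5 9 18 3 6)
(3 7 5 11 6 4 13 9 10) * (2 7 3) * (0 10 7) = (0 10 2)(4 13 9 7 5 11 6) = [10, 1, 0, 3, 13, 11, 4, 5, 8, 7, 2, 6, 12, 9]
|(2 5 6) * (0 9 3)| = 3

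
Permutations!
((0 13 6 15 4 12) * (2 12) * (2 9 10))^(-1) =((0 13 6 15 4 9 10 2 12))^(-1) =(0 12 2 10 9 4 15 6 13)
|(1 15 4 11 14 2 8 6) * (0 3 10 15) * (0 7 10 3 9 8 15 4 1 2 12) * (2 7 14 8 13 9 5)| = 42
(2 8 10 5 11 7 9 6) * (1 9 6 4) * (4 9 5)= (1 5 11 7 6 2 8 10 4)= [0, 5, 8, 3, 1, 11, 2, 6, 10, 9, 4, 7]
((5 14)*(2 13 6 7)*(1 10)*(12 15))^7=(1 10)(2 7 6 13)(5 14)(12 15)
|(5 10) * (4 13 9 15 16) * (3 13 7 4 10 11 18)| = 18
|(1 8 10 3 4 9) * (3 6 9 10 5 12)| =|(1 8 5 12 3 4 10 6 9)| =9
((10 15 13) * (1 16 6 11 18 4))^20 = ((1 16 6 11 18 4)(10 15 13))^20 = (1 6 18)(4 16 11)(10 13 15)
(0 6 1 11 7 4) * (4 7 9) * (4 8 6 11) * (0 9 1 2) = (0 11 1 4 9 8 6 2) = [11, 4, 0, 3, 9, 5, 2, 7, 6, 8, 10, 1]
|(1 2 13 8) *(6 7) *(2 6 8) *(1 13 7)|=4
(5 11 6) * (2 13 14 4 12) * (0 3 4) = (0 3 4 12 2 13 14)(5 11 6) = [3, 1, 13, 4, 12, 11, 5, 7, 8, 9, 10, 6, 2, 14, 0]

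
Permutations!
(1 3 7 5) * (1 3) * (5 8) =(3 7 8 5) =[0, 1, 2, 7, 4, 3, 6, 8, 5]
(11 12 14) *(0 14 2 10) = (0 14 11 12 2 10) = [14, 1, 10, 3, 4, 5, 6, 7, 8, 9, 0, 12, 2, 13, 11]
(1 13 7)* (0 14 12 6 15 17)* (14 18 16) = (0 18 16 14 12 6 15 17)(1 13 7) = [18, 13, 2, 3, 4, 5, 15, 1, 8, 9, 10, 11, 6, 7, 12, 17, 14, 0, 16]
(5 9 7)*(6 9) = [0, 1, 2, 3, 4, 6, 9, 5, 8, 7] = (5 6 9 7)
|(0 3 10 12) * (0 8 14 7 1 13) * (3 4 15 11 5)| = |(0 4 15 11 5 3 10 12 8 14 7 1 13)| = 13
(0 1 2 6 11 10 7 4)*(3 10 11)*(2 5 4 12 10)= [1, 5, 6, 2, 0, 4, 3, 12, 8, 9, 7, 11, 10]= (0 1 5 4)(2 6 3)(7 12 10)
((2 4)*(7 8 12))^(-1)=(2 4)(7 12 8)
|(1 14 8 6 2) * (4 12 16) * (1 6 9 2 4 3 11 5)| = 12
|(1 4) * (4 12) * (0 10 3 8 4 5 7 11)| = |(0 10 3 8 4 1 12 5 7 11)| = 10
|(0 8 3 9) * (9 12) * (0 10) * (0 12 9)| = 6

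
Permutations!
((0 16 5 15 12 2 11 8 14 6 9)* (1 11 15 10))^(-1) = (0 9 6 14 8 11 1 10 5 16)(2 12 15)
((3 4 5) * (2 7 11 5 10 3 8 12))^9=((2 7 11 5 8 12)(3 4 10))^9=(2 5)(7 8)(11 12)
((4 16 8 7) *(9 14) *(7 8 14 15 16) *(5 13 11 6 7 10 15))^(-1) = (4 7 6 11 13 5 9 14 16 15 10)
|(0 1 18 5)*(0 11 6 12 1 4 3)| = 6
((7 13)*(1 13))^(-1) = (1 7 13)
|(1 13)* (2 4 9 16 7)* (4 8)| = 6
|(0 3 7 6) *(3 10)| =5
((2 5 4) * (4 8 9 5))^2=(5 9 8)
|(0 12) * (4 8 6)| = 6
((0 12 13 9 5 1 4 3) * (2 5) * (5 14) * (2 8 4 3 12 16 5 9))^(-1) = ((0 16 5 1 3)(2 14 9 8 4 12 13))^(-1) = (0 3 1 5 16)(2 13 12 4 8 9 14)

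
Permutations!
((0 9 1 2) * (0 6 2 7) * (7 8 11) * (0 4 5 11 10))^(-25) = (2 6)(4 7 11 5)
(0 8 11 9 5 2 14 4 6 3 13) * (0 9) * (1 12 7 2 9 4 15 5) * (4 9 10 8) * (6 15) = [4, 12, 14, 13, 15, 10, 3, 2, 11, 1, 8, 0, 7, 9, 6, 5] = (0 4 15 5 10 8 11)(1 12 7 2 14 6 3 13 9)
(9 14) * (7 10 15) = [0, 1, 2, 3, 4, 5, 6, 10, 8, 14, 15, 11, 12, 13, 9, 7] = (7 10 15)(9 14)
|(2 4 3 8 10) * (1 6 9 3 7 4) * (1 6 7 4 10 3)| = 6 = |(1 7 10 2 6 9)(3 8)|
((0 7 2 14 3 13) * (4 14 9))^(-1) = ((0 7 2 9 4 14 3 13))^(-1) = (0 13 3 14 4 9 2 7)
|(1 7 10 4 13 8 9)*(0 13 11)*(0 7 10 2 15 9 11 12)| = |(0 13 8 11 7 2 15 9 1 10 4 12)| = 12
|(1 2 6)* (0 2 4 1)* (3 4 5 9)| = |(0 2 6)(1 5 9 3 4)| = 15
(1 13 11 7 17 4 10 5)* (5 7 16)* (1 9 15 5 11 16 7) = (1 13 16 11 7 17 4 10)(5 9 15) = [0, 13, 2, 3, 10, 9, 6, 17, 8, 15, 1, 7, 12, 16, 14, 5, 11, 4]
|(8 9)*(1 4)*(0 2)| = 2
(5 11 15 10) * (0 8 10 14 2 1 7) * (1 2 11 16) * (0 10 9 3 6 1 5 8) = (1 7 10 8 9 3 6)(5 16)(11 15 14) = [0, 7, 2, 6, 4, 16, 1, 10, 9, 3, 8, 15, 12, 13, 11, 14, 5]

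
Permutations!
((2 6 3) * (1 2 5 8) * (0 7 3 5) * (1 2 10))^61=(0 7 3)(1 10)(2 6 5 8)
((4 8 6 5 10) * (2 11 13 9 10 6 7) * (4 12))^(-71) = ((2 11 13 9 10 12 4 8 7)(5 6))^(-71) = (2 11 13 9 10 12 4 8 7)(5 6)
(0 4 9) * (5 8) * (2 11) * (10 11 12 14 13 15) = (0 4 9)(2 12 14 13 15 10 11)(5 8) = [4, 1, 12, 3, 9, 8, 6, 7, 5, 0, 11, 2, 14, 15, 13, 10]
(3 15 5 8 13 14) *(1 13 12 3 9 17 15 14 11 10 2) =[0, 13, 1, 14, 4, 8, 6, 7, 12, 17, 2, 10, 3, 11, 9, 5, 16, 15] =(1 13 11 10 2)(3 14 9 17 15 5 8 12)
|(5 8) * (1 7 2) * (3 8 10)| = 12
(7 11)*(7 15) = (7 11 15) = [0, 1, 2, 3, 4, 5, 6, 11, 8, 9, 10, 15, 12, 13, 14, 7]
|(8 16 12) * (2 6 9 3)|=12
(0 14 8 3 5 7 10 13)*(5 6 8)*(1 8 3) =(0 14 5 7 10 13)(1 8)(3 6) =[14, 8, 2, 6, 4, 7, 3, 10, 1, 9, 13, 11, 12, 0, 5]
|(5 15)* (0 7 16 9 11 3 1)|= |(0 7 16 9 11 3 1)(5 15)|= 14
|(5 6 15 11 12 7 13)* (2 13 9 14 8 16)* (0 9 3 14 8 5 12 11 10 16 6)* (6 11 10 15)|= |(0 9 8 11 10 16 2 13 12 7 3 14 5)|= 13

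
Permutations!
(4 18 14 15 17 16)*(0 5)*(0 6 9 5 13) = [13, 1, 2, 3, 18, 6, 9, 7, 8, 5, 10, 11, 12, 0, 15, 17, 4, 16, 14] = (0 13)(4 18 14 15 17 16)(5 6 9)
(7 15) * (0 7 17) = (0 7 15 17) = [7, 1, 2, 3, 4, 5, 6, 15, 8, 9, 10, 11, 12, 13, 14, 17, 16, 0]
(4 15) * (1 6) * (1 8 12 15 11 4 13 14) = (1 6 8 12 15 13 14)(4 11) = [0, 6, 2, 3, 11, 5, 8, 7, 12, 9, 10, 4, 15, 14, 1, 13]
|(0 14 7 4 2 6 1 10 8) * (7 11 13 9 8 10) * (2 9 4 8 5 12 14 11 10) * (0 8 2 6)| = 13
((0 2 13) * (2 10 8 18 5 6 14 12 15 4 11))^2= (0 8 5 14 15 11 13 10 18 6 12 4 2)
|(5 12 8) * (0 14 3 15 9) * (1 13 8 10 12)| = 20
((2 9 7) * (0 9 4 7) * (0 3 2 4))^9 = (0 9 3 2)(4 7)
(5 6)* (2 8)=(2 8)(5 6)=[0, 1, 8, 3, 4, 6, 5, 7, 2]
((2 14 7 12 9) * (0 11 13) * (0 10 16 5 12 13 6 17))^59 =((0 11 6 17)(2 14 7 13 10 16 5 12 9))^59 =(0 17 6 11)(2 16 14 5 7 12 13 9 10)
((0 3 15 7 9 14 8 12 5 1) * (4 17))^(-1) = ((0 3 15 7 9 14 8 12 5 1)(4 17))^(-1) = (0 1 5 12 8 14 9 7 15 3)(4 17)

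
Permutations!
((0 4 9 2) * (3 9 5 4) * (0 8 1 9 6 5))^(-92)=((0 3 6 5 4)(1 9 2 8))^(-92)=(9)(0 5 3 4 6)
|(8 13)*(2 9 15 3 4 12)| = |(2 9 15 3 4 12)(8 13)| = 6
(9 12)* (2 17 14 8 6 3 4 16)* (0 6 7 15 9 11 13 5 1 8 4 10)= (0 6 3 10)(1 8 7 15 9 12 11 13 5)(2 17 14 4 16)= [6, 8, 17, 10, 16, 1, 3, 15, 7, 12, 0, 13, 11, 5, 4, 9, 2, 14]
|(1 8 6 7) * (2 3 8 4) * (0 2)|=|(0 2 3 8 6 7 1 4)|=8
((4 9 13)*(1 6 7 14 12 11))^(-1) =((1 6 7 14 12 11)(4 9 13))^(-1) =(1 11 12 14 7 6)(4 13 9)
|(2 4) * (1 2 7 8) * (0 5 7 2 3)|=6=|(0 5 7 8 1 3)(2 4)|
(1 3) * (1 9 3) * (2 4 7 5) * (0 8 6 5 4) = (0 8 6 5 2)(3 9)(4 7) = [8, 1, 0, 9, 7, 2, 5, 4, 6, 3]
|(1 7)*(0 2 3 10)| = |(0 2 3 10)(1 7)| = 4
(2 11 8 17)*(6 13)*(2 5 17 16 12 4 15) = (2 11 8 16 12 4 15)(5 17)(6 13) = [0, 1, 11, 3, 15, 17, 13, 7, 16, 9, 10, 8, 4, 6, 14, 2, 12, 5]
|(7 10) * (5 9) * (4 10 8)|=4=|(4 10 7 8)(5 9)|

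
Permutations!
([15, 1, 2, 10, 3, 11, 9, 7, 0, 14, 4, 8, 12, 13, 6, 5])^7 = (0 5 8 15 11)(3 10 4)(6 9 14)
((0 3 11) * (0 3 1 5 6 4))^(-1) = ((0 1 5 6 4)(3 11))^(-1) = (0 4 6 5 1)(3 11)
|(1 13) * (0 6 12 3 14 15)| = |(0 6 12 3 14 15)(1 13)| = 6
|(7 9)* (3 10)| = |(3 10)(7 9)| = 2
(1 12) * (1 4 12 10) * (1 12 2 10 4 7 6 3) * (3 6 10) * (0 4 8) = (0 4 2 3 1 8)(7 10 12) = [4, 8, 3, 1, 2, 5, 6, 10, 0, 9, 12, 11, 7]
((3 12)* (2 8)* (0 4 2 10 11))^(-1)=(0 11 10 8 2 4)(3 12)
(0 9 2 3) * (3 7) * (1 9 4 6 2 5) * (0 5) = (0 4 6 2 7 3 5 1 9) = [4, 9, 7, 5, 6, 1, 2, 3, 8, 0]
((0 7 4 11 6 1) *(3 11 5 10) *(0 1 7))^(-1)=((3 11 6 7 4 5 10))^(-1)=(3 10 5 4 7 6 11)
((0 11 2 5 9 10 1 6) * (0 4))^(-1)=((0 11 2 5 9 10 1 6 4))^(-1)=(0 4 6 1 10 9 5 2 11)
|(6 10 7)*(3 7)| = 4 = |(3 7 6 10)|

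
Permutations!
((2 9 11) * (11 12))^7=(2 11 12 9)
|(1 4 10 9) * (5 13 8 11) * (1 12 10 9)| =20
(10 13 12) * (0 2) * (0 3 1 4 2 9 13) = (0 9 13 12 10)(1 4 2 3) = [9, 4, 3, 1, 2, 5, 6, 7, 8, 13, 0, 11, 10, 12]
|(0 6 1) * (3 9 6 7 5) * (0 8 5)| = |(0 7)(1 8 5 3 9 6)| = 6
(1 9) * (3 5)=(1 9)(3 5)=[0, 9, 2, 5, 4, 3, 6, 7, 8, 1]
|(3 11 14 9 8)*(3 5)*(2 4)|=6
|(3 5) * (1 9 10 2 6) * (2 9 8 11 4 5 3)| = 14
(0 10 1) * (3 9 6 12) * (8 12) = [10, 0, 2, 9, 4, 5, 8, 7, 12, 6, 1, 11, 3] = (0 10 1)(3 9 6 8 12)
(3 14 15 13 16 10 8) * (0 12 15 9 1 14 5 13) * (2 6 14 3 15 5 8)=(0 12 5 13 16 10 2 6 14 9 1 3 8 15)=[12, 3, 6, 8, 4, 13, 14, 7, 15, 1, 2, 11, 5, 16, 9, 0, 10]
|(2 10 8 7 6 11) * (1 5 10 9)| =9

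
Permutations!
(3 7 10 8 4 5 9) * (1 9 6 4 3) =(1 9)(3 7 10 8)(4 5 6) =[0, 9, 2, 7, 5, 6, 4, 10, 3, 1, 8]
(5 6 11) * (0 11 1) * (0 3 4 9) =(0 11 5 6 1 3 4 9) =[11, 3, 2, 4, 9, 6, 1, 7, 8, 0, 10, 5]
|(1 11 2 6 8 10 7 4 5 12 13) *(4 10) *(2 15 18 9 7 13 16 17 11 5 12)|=|(1 5 2 6 8 4 12 16 17 11 15 18 9 7 10 13)|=16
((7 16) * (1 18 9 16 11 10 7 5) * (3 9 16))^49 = ((1 18 16 5)(3 9)(7 11 10))^49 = (1 18 16 5)(3 9)(7 11 10)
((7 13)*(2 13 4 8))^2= (2 7 8 13 4)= ((2 13 7 4 8))^2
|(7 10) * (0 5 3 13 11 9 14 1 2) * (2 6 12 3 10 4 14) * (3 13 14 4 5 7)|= 13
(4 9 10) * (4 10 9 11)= (4 11)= [0, 1, 2, 3, 11, 5, 6, 7, 8, 9, 10, 4]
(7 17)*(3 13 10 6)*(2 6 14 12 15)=[0, 1, 6, 13, 4, 5, 3, 17, 8, 9, 14, 11, 15, 10, 12, 2, 16, 7]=(2 6 3 13 10 14 12 15)(7 17)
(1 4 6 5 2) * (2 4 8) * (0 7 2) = (0 7 2 1 8)(4 6 5) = [7, 8, 1, 3, 6, 4, 5, 2, 0]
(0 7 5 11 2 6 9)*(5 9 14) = (0 7 9)(2 6 14 5 11) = [7, 1, 6, 3, 4, 11, 14, 9, 8, 0, 10, 2, 12, 13, 5]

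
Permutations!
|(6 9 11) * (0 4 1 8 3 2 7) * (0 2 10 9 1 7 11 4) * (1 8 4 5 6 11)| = 12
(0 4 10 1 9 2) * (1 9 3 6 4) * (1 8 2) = (0 8 2)(1 3 6 4 10 9) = [8, 3, 0, 6, 10, 5, 4, 7, 2, 1, 9]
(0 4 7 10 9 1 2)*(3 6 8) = [4, 2, 0, 6, 7, 5, 8, 10, 3, 1, 9] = (0 4 7 10 9 1 2)(3 6 8)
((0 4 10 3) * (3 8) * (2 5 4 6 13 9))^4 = ((0 6 13 9 2 5 4 10 8 3))^4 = (0 2 8 13 4)(3 9 10 6 5)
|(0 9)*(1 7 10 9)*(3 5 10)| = 7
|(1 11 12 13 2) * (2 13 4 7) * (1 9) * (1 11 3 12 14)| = 9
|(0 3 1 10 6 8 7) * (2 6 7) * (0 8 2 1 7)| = 6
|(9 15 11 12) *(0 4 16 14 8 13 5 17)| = |(0 4 16 14 8 13 5 17)(9 15 11 12)| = 8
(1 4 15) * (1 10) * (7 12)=(1 4 15 10)(7 12)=[0, 4, 2, 3, 15, 5, 6, 12, 8, 9, 1, 11, 7, 13, 14, 10]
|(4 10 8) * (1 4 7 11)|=6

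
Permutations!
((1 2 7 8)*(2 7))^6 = (8)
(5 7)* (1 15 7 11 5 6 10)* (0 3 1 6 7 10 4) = (0 3 1 15 10 6 4)(5 11) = [3, 15, 2, 1, 0, 11, 4, 7, 8, 9, 6, 5, 12, 13, 14, 10]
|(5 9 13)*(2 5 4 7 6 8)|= 8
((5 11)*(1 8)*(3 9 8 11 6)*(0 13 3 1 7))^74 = (0 3 8)(1 5)(6 11)(7 13 9)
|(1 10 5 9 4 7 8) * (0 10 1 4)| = 12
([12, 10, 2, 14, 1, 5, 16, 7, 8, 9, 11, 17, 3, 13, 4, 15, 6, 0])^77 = [1, 12, 2, 11, 0, 5, 16, 7, 8, 9, 3, 14, 10, 13, 17, 15, 6, 4]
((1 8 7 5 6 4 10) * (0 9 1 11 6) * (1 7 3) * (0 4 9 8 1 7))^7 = ((0 8 3 7 5 4 10 11 6 9))^7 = (0 11 5 8 6 4 3 9 10 7)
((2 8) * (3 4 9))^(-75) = ((2 8)(3 4 9))^(-75) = (9)(2 8)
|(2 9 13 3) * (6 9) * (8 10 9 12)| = 8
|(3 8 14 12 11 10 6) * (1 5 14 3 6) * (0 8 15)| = |(0 8 3 15)(1 5 14 12 11 10)| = 12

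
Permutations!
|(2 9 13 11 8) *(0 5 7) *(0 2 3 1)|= |(0 5 7 2 9 13 11 8 3 1)|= 10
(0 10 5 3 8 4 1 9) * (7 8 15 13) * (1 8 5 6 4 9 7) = (0 10 6 4 8 9)(1 7 5 3 15 13) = [10, 7, 2, 15, 8, 3, 4, 5, 9, 0, 6, 11, 12, 1, 14, 13]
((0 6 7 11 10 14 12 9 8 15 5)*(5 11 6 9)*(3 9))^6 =(0 10 9 12 15)(3 14 8 5 11)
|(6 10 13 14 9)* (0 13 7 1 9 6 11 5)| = |(0 13 14 6 10 7 1 9 11 5)| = 10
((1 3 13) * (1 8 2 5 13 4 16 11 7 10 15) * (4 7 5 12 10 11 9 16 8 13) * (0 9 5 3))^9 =((0 9 16 5 4 8 2 12 10 15 1)(3 7 11))^9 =(0 15 12 8 5 9 1 10 2 4 16)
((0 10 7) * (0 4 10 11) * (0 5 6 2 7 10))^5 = (0 7 6 11 4 2 5)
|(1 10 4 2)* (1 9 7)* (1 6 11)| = 8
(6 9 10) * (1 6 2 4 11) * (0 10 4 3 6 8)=(0 10 2 3 6 9 4 11 1 8)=[10, 8, 3, 6, 11, 5, 9, 7, 0, 4, 2, 1]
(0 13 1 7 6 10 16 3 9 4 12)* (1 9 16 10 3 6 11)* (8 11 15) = (0 13 9 4 12)(1 7 15 8 11)(3 16 6) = [13, 7, 2, 16, 12, 5, 3, 15, 11, 4, 10, 1, 0, 9, 14, 8, 6]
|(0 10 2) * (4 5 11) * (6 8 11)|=15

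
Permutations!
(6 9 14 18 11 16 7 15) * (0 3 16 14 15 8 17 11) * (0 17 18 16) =(0 3)(6 9 15)(7 8 18 17 11 14 16) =[3, 1, 2, 0, 4, 5, 9, 8, 18, 15, 10, 14, 12, 13, 16, 6, 7, 11, 17]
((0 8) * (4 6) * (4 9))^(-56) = ((0 8)(4 6 9))^(-56) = (4 6 9)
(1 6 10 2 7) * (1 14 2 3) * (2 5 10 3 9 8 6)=[0, 2, 7, 1, 4, 10, 3, 14, 6, 8, 9, 11, 12, 13, 5]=(1 2 7 14 5 10 9 8 6 3)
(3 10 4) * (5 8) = [0, 1, 2, 10, 3, 8, 6, 7, 5, 9, 4] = (3 10 4)(5 8)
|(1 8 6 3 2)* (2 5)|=6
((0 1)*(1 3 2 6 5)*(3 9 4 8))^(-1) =(0 1 5 6 2 3 8 4 9)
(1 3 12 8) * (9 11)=[0, 3, 2, 12, 4, 5, 6, 7, 1, 11, 10, 9, 8]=(1 3 12 8)(9 11)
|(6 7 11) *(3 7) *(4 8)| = |(3 7 11 6)(4 8)| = 4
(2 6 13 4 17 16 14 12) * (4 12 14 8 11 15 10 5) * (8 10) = [0, 1, 6, 3, 17, 4, 13, 7, 11, 9, 5, 15, 2, 12, 14, 8, 10, 16] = (2 6 13 12)(4 17 16 10 5)(8 11 15)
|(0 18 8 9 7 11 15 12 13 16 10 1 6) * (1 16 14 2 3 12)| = 90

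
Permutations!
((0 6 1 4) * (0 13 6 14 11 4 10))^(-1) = ((0 14 11 4 13 6 1 10))^(-1) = (0 10 1 6 13 4 11 14)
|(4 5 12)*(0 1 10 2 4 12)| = |(12)(0 1 10 2 4 5)| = 6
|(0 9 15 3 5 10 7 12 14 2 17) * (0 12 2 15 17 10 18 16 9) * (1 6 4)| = 9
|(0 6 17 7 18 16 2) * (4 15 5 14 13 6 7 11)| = 40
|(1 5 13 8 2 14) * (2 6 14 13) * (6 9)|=|(1 5 2 13 8 9 6 14)|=8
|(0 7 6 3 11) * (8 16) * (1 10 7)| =|(0 1 10 7 6 3 11)(8 16)| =14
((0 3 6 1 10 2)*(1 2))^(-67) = (0 3 6 2)(1 10)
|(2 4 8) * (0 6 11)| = 3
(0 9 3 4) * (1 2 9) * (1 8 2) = (0 8 2 9 3 4) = [8, 1, 9, 4, 0, 5, 6, 7, 2, 3]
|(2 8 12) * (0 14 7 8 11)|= |(0 14 7 8 12 2 11)|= 7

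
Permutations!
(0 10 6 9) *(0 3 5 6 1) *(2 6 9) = (0 10 1)(2 6)(3 5 9) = [10, 0, 6, 5, 4, 9, 2, 7, 8, 3, 1]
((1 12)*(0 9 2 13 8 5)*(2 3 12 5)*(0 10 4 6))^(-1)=((0 9 3 12 1 5 10 4 6)(2 13 8))^(-1)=(0 6 4 10 5 1 12 3 9)(2 8 13)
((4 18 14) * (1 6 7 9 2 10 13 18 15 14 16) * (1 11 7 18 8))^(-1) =(1 8 13 10 2 9 7 11 16 18 6)(4 14 15)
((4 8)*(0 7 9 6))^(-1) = ((0 7 9 6)(4 8))^(-1) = (0 6 9 7)(4 8)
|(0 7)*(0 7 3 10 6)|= |(0 3 10 6)|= 4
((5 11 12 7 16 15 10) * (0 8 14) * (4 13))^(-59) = (0 8 14)(4 13)(5 16 11 15 12 10 7) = ((0 8 14)(4 13)(5 11 12 7 16 15 10))^(-59)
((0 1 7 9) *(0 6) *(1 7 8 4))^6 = (0 9)(6 7) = ((0 7 9 6)(1 8 4))^6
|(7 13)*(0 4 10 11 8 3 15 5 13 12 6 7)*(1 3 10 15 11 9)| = |(0 4 15 5 13)(1 3 11 8 10 9)(6 7 12)| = 30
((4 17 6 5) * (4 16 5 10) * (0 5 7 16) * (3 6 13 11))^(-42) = ((0 5)(3 6 10 4 17 13 11)(7 16))^(-42) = (17)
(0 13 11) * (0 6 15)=(0 13 11 6 15)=[13, 1, 2, 3, 4, 5, 15, 7, 8, 9, 10, 6, 12, 11, 14, 0]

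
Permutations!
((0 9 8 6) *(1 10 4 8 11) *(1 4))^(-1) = (0 6 8 4 11 9)(1 10)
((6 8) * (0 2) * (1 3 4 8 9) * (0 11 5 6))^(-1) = (0 8 4 3 1 9 6 5 11 2)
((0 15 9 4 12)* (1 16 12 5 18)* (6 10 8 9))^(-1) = ((0 15 6 10 8 9 4 5 18 1 16 12))^(-1) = (0 12 16 1 18 5 4 9 8 10 6 15)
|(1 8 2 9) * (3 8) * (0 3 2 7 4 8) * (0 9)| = 15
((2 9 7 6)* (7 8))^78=(2 7 9 6 8)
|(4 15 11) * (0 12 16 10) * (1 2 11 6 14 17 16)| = |(0 12 1 2 11 4 15 6 14 17 16 10)| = 12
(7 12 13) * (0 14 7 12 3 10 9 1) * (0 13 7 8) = (0 14 8)(1 13 12 7 3 10 9) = [14, 13, 2, 10, 4, 5, 6, 3, 0, 1, 9, 11, 7, 12, 8]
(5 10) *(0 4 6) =(0 4 6)(5 10) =[4, 1, 2, 3, 6, 10, 0, 7, 8, 9, 5]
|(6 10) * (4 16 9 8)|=4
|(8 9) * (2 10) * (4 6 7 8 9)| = |(2 10)(4 6 7 8)| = 4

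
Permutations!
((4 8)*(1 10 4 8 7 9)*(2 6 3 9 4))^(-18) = (10) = ((1 10 2 6 3 9)(4 7))^(-18)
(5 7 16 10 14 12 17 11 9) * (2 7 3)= (2 7 16 10 14 12 17 11 9 5 3)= [0, 1, 7, 2, 4, 3, 6, 16, 8, 5, 14, 9, 17, 13, 12, 15, 10, 11]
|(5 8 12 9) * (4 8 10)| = 6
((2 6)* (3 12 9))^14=((2 6)(3 12 9))^14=(3 9 12)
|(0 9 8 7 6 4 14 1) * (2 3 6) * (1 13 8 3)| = 11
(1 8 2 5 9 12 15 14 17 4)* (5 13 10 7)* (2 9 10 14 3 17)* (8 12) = (1 12 15 3 17 4)(2 13 14)(5 10 7)(8 9) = [0, 12, 13, 17, 1, 10, 6, 5, 9, 8, 7, 11, 15, 14, 2, 3, 16, 4]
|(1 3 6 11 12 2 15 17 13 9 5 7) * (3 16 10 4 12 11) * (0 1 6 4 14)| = 55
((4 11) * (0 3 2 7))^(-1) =((0 3 2 7)(4 11))^(-1) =(0 7 2 3)(4 11)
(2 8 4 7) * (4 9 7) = (2 8 9 7) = [0, 1, 8, 3, 4, 5, 6, 2, 9, 7]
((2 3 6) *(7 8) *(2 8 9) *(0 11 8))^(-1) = (0 6 3 2 9 7 8 11)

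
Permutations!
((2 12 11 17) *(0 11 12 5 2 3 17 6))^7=((0 11 6)(2 5)(3 17))^7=(0 11 6)(2 5)(3 17)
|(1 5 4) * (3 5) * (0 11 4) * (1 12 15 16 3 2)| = 8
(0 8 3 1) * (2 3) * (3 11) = [8, 0, 11, 1, 4, 5, 6, 7, 2, 9, 10, 3] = (0 8 2 11 3 1)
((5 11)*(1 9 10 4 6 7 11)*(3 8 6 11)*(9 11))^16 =(1 11 5)(4 9 10)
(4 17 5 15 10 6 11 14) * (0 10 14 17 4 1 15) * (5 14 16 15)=[10, 5, 2, 3, 4, 0, 11, 7, 8, 9, 6, 17, 12, 13, 1, 16, 15, 14]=(0 10 6 11 17 14 1 5)(15 16)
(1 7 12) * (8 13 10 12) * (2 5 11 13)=(1 7 8 2 5 11 13 10 12)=[0, 7, 5, 3, 4, 11, 6, 8, 2, 9, 12, 13, 1, 10]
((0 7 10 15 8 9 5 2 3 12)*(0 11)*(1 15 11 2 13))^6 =(15)(0 10)(7 11)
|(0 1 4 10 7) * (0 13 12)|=|(0 1 4 10 7 13 12)|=7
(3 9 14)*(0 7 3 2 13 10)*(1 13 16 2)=(0 7 3 9 14 1 13 10)(2 16)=[7, 13, 16, 9, 4, 5, 6, 3, 8, 14, 0, 11, 12, 10, 1, 15, 2]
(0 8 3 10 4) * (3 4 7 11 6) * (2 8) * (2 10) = (0 10 7 11 6 3 2 8 4) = [10, 1, 8, 2, 0, 5, 3, 11, 4, 9, 7, 6]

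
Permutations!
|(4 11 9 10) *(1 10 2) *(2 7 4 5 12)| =20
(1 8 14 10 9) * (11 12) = [0, 8, 2, 3, 4, 5, 6, 7, 14, 1, 9, 12, 11, 13, 10] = (1 8 14 10 9)(11 12)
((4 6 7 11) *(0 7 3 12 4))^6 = ((0 7 11)(3 12 4 6))^6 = (3 4)(6 12)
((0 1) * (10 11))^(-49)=(0 1)(10 11)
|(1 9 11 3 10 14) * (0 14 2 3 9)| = |(0 14 1)(2 3 10)(9 11)| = 6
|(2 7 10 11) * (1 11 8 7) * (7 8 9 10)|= |(1 11 2)(9 10)|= 6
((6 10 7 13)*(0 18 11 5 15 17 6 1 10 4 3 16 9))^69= (0 5 6 16 18 15 4 9 11 17 3)(1 10 7 13)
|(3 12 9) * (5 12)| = |(3 5 12 9)| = 4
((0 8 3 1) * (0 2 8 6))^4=(8)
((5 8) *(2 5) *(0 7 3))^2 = (0 3 7)(2 8 5)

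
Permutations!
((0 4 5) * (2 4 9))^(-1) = (0 5 4 2 9)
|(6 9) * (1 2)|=2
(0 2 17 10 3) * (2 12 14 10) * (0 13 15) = (0 12 14 10 3 13 15)(2 17) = [12, 1, 17, 13, 4, 5, 6, 7, 8, 9, 3, 11, 14, 15, 10, 0, 16, 2]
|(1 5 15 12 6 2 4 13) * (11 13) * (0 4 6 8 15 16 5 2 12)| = |(0 4 11 13 1 2 6 12 8 15)(5 16)| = 10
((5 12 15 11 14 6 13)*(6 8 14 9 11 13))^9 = (5 12 15 13)(8 14)(9 11)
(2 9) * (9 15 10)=(2 15 10 9)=[0, 1, 15, 3, 4, 5, 6, 7, 8, 2, 9, 11, 12, 13, 14, 10]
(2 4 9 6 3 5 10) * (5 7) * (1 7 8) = (1 7 5 10 2 4 9 6 3 8) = [0, 7, 4, 8, 9, 10, 3, 5, 1, 6, 2]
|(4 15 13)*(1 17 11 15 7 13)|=12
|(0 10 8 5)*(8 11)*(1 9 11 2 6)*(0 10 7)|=8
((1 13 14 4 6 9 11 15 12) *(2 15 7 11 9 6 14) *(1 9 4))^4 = (1 12)(2 4)(9 13)(14 15)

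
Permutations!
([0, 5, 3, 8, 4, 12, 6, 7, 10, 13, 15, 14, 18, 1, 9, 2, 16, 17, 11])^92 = [0, 11, 8, 10, 4, 14, 6, 7, 15, 12, 2, 1, 9, 18, 5, 3, 16, 17, 13]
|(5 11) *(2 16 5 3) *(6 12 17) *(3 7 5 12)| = |(2 16 12 17 6 3)(5 11 7)| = 6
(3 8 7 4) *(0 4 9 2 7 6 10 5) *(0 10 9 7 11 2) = (0 4 3 8 6 9)(2 11)(5 10) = [4, 1, 11, 8, 3, 10, 9, 7, 6, 0, 5, 2]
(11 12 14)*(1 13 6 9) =[0, 13, 2, 3, 4, 5, 9, 7, 8, 1, 10, 12, 14, 6, 11] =(1 13 6 9)(11 12 14)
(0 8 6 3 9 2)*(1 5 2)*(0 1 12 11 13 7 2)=(0 8 6 3 9 12 11 13 7 2 1 5)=[8, 5, 1, 9, 4, 0, 3, 2, 6, 12, 10, 13, 11, 7]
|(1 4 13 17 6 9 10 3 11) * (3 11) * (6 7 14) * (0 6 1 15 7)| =12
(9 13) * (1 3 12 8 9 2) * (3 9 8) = (1 9 13 2)(3 12) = [0, 9, 1, 12, 4, 5, 6, 7, 8, 13, 10, 11, 3, 2]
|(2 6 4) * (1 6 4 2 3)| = 5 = |(1 6 2 4 3)|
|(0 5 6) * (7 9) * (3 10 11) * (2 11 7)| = 6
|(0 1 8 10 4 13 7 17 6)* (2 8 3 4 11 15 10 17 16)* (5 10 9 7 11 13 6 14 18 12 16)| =35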